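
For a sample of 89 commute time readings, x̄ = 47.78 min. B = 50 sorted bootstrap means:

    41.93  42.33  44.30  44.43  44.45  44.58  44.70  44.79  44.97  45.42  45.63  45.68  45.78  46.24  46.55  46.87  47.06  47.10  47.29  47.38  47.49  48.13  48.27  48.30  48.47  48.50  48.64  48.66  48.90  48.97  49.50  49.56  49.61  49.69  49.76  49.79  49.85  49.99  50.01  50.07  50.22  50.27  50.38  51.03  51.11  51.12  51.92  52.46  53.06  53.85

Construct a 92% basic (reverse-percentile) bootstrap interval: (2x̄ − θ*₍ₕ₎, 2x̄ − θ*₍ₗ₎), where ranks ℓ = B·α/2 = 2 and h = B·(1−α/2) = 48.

Percentile endpoints at ranks 2 and 48: θ*₍2₎ = 42.33, θ*₍48₎ = 52.46.
Basic interval reflects these around x̄:
  lower = 2 × 47.78 − 52.46 = 43.10
  upper = 2 × 47.78 − 42.33 = 53.23

(43.10, 53.23)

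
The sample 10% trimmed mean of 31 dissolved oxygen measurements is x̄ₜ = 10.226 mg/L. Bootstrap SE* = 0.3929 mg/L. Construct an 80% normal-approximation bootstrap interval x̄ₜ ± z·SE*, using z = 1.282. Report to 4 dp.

Margin = 1.282 × 0.3929 = 0.50370
Interval: 10.226 ± 0.50370

(9.7223, 10.7297)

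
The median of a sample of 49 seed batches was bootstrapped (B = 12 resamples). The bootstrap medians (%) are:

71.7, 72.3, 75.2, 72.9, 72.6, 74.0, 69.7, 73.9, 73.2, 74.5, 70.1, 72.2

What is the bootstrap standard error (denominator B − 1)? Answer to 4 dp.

SE* = 1.6539

Bootstrap SE is the standard deviation of the 12 replicate medians.
Mean of replicates: (71.7 + 72.3 + 75.2 + 72.9 + 72.6 + 74.0 + 69.7 + 73.9 + 73.2 + 74.5 + 70.1 + 72.2) / 12 = 872.30000 / 12 = 72.69167
Sum of squared deviations: (−0.99167)² + (−0.39167)² + (+2.50833)² + (+0.20833)² + (−0.09167)² + (+1.30833)² + (−2.99167)² + (+1.20833)² + (+0.50833)² + (+1.80833)² + (−2.59167)² + (−0.49167)² = 30.08917
Variance = 30.08917 / 11 = 2.73538
SE* = √2.73538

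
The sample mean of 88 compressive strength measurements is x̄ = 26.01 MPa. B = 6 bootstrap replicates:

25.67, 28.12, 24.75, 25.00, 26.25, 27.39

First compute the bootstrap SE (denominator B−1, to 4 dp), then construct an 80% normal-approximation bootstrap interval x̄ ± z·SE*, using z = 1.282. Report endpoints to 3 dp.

(24.297, 27.723)

Mean of replicates = 26.1967; sum of squared deviations = 8.9283; SE* = √(8.9283/5) = 1.3363
Margin = 1.282 × 1.3363 = 1.7131
Interval: 26.01 ± 1.7131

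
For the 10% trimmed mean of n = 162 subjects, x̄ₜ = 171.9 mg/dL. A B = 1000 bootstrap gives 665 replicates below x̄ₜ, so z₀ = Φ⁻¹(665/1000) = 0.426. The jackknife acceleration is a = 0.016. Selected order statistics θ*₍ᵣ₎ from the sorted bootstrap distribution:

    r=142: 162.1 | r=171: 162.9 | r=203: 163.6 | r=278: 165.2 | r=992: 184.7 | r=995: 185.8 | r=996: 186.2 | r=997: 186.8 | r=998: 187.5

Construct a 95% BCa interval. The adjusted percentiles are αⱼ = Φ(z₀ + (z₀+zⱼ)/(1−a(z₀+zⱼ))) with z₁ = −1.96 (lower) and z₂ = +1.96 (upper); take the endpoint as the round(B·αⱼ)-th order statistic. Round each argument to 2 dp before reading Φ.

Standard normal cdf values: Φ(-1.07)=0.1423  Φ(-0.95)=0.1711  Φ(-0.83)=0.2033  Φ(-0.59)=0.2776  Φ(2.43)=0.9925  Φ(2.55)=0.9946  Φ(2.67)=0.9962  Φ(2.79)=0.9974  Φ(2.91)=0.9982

Lower: z₀ + z₁ = 0.426 + (-1.960) = -1.534; 1 − a(z₀+z₁) = 1 − (0.016)(-1.534) = 1.0245; argument = 0.426 + (-1.534)/1.0245 = -1.0713 → -1.07.
α₁ = Φ(-1.07) = 0.1423; rank = round(1000 × 0.1423) = 142; θ*₍142₎ = 162.1.
Upper: z₀ + z₂ = 2.386; 1 − a(z₀+z₂) = 0.9618; argument = 2.9067 → 2.91; α₂ = 0.9982; rank = 998; θ*₍998₎ = 187.5.

(162.1, 187.5)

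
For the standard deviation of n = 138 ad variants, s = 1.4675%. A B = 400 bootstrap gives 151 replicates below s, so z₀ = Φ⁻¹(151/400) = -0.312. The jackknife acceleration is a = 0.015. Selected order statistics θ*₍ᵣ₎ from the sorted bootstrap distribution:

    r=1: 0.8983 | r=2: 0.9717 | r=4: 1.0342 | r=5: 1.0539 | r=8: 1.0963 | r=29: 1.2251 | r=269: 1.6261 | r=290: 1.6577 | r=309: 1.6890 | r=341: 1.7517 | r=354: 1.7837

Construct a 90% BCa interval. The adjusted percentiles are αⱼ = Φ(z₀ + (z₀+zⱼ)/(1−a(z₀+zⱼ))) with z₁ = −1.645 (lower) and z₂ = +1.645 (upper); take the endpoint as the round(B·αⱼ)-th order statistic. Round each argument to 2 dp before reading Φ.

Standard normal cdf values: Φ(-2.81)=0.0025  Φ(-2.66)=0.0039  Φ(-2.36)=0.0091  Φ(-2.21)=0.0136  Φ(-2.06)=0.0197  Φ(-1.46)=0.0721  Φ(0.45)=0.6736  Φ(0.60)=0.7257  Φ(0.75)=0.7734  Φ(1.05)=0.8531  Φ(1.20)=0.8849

Lower: z₀ + z₁ = -0.312 + (-1.645) = -1.957; 1 − a(z₀+z₁) = 1 − (0.015)(-1.957) = 1.0294; argument = -0.312 + (-1.957)/1.0294 = -2.2132 → -2.21.
α₁ = Φ(-2.21) = 0.0136; rank = round(400 × 0.0136) = 5; θ*₍5₎ = 1.0539.
Upper: z₀ + z₂ = 1.333; 1 − a(z₀+z₂) = 0.9800; argument = 1.0482 → 1.05; α₂ = 0.8531; rank = 341; θ*₍341₎ = 1.7517.

(1.0539, 1.7517)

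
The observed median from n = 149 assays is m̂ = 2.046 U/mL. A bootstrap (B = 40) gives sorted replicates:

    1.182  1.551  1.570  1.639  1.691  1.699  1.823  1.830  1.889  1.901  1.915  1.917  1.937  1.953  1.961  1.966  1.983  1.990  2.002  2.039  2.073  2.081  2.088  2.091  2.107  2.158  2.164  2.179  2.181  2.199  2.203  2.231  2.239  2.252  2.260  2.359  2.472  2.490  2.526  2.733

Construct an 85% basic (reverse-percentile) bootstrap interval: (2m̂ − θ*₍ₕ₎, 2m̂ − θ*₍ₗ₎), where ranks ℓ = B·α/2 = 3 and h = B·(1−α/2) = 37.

(1.620, 2.522)

Percentile endpoints at ranks 3 and 37: θ*₍3₎ = 1.570, θ*₍37₎ = 2.472.
Basic interval reflects these around m̂:
  lower = 2 × 2.046 − 2.472 = 1.620
  upper = 2 × 2.046 − 1.570 = 2.522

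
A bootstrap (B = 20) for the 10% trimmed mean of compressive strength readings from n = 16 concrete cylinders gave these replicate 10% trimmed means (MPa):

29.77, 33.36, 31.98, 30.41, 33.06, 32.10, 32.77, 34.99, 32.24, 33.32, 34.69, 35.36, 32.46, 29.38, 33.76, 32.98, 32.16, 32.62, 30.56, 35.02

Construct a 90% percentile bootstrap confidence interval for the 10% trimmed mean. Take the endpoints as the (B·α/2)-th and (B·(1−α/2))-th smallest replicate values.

Sorted replicates: 29.38, 29.77, 30.41, 30.56, 31.98, 32.10, 32.16, 32.24, 32.46, 32.62, 32.77, 32.98, 33.06, 33.32, 33.36, 33.76, 34.69, 34.99, 35.02, 35.36
α = 0.10; lower rank = 20 × 0.050 = 1; upper rank = 20 × 0.950 = 19.
The 1st smallest replicate is 29.38; the 19th is 35.02.

(29.38, 35.02)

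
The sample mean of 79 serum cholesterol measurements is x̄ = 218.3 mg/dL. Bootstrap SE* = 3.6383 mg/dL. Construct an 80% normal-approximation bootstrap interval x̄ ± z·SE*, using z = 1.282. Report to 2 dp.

(213.64, 222.96)

Margin = 1.282 × 3.6383 = 4.664
Interval: 218.3 ± 4.664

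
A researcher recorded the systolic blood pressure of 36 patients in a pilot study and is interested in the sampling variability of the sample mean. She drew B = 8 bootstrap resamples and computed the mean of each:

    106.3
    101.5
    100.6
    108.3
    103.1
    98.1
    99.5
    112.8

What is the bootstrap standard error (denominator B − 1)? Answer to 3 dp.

SE* = 4.993

Bootstrap SE is the standard deviation of the 8 replicate means.
Mean of replicates: (106.3 + 101.5 + 100.6 + 108.3 + 103.1 + 98.1 + 99.5 + 112.8) / 8 = 830.2000 / 8 = 103.7750
Sum of squared deviations: (+2.5250)² + (−2.2750)² + (−3.1750)² + (+4.5250)² + (−0.6750)² + (−5.6750)² + (−4.2750)² + (+9.0250)² = 174.4950
Variance = 174.4950 / 7 = 24.9279
SE* = √24.9279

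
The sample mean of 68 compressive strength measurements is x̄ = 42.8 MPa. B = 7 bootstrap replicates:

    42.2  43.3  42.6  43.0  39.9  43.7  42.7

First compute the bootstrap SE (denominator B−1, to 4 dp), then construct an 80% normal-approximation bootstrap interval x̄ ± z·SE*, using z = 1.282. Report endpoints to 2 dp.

(41.21, 44.39)

Mean of replicates = 42.4857; sum of squared deviations = 9.2286; SE* = √(9.2286/6) = 1.2402
Margin = 1.282 × 1.2402 = 1.590
Interval: 42.8 ± 1.590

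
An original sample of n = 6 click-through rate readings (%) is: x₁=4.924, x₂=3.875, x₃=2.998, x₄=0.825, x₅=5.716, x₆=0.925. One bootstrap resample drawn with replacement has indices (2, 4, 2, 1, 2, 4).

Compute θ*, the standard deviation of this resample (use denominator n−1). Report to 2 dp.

Resample values: 3.875, 0.825, 3.875, 4.924, 3.875, 0.825.
Mean = 3.0332; sum of squared deviations = 15.4533
s² = 15.4533 / 5 = 3.0907
s = √3.0907 = 1.76

θ* = 1.76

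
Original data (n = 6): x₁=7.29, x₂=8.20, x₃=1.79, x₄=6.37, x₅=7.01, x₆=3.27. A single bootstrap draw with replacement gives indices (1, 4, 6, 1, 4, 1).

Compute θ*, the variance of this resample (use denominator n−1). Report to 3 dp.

Resample values: 7.29, 6.37, 3.27, 7.29, 6.37, 7.29.
Mean = 6.3133; sum of squared deviations = 12.1299
s² = 12.1299 / 5 = 2.4260

θ* = 2.426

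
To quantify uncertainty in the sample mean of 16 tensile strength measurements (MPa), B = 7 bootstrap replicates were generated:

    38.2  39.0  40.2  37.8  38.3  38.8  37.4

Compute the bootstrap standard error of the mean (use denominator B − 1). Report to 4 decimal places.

Bootstrap SE is the standard deviation of the 7 replicate means.
Mean of replicates: (38.2 + 39.0 + 40.2 + 37.8 + 38.3 + 38.8 + 37.4) / 7 = 269.70000 / 7 = 38.52857
Sum of squared deviations: (−0.32857)² + (+0.47143)² + (+1.67143)² + (−0.72857)² + (−0.22857)² + (+0.27143)² + (−1.12857)² = 5.05429
Variance = 5.05429 / 6 = 0.84238
SE* = √0.84238

SE* = 0.9178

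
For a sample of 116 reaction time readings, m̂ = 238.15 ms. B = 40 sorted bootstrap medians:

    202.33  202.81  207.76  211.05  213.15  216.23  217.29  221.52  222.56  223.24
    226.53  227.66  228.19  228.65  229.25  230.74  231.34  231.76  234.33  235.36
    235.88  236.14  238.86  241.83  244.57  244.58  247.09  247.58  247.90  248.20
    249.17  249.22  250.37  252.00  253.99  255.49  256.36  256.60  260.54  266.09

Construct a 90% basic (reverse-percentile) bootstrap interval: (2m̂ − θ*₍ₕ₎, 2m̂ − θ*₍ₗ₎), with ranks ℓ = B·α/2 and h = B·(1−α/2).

(219.70, 273.49)

Percentile endpoints at ranks 2 and 38: θ*₍2₎ = 202.81, θ*₍38₎ = 256.60.
Basic interval reflects these around m̂:
  lower = 2 × 238.15 − 256.60 = 219.70
  upper = 2 × 238.15 − 202.81 = 273.49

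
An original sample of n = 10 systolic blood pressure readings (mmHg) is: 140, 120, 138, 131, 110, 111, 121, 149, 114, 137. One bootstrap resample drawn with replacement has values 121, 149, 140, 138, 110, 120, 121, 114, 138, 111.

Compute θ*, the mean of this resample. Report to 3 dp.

θ* = 126.200

Mean = (121 + 149 + 140 + 138 + 110 + 120 + 121 + 114 + 138 + 111) / 10 = 1262.0 / 10 = 126.200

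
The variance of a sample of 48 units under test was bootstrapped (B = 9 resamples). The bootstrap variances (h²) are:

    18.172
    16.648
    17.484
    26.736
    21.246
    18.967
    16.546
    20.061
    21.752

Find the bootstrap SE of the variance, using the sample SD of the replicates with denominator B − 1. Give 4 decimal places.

SE* = 3.2263

Bootstrap SE is the standard deviation of the 9 replicate variances.
Mean of replicates: (18.172 + 16.648 + 17.484 + 26.736 + 21.246 + 18.967 + 16.546 + 20.061 + 21.752) / 9 = 177.61200 / 9 = 19.73467
Sum of squared deviations: (−1.56267)² + (−3.08667)² + (−2.25067)² + (+7.00133)² + (+1.51133)² + (−0.76767)² + (−3.18867)² + (+0.32633)² + (+2.01733)² = 83.27077
Variance = 83.27077 / 8 = 10.40885
SE* = √10.40885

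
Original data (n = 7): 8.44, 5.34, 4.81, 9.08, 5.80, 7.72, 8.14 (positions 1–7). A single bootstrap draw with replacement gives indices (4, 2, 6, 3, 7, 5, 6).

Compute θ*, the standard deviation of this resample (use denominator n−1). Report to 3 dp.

Resample values: 9.08, 5.34, 7.72, 4.81, 8.14, 5.80, 7.72.
Mean = 6.9443; sum of squared deviations = 15.6328
s² = 15.6328 / 6 = 2.6055
s = √2.6055 = 1.614

θ* = 1.614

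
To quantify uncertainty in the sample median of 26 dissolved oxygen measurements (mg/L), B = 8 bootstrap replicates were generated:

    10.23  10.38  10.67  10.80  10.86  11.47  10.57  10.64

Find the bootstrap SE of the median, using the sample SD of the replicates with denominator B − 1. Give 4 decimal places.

Bootstrap SE is the standard deviation of the 8 replicate medians.
Mean of replicates: (10.23 + 10.38 + 10.67 + 10.80 + 10.86 + 11.47 + 10.57 + 10.64) / 8 = 85.62000 / 8 = 10.70250
Sum of squared deviations: (−0.47250)² + (−0.32250)² + (−0.03250)² + (+0.09750)² + (+0.15750)² + (+0.76750)² + (−0.13250)² + (−0.06250)² = 0.97315
Variance = 0.97315 / 7 = 0.13902
SE* = √0.13902

SE* = 0.3729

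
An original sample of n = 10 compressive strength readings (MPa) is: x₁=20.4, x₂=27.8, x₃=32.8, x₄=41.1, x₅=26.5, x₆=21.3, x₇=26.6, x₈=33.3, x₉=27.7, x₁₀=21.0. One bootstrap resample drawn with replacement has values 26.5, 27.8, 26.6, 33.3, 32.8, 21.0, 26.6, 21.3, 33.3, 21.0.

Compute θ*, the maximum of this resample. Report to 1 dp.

θ* = 33.3

Maximum = 33.3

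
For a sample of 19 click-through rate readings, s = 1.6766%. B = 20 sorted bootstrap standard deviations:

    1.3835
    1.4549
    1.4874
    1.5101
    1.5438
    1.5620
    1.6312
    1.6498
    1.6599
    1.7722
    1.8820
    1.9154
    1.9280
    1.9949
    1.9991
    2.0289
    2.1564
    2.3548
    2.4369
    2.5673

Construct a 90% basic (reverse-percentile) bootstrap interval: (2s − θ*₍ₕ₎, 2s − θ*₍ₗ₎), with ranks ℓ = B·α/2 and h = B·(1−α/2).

Percentile endpoints at ranks 1 and 19: θ*₍1₎ = 1.3835, θ*₍19₎ = 2.4369.
Basic interval reflects these around s:
  lower = 2 × 1.6766 − 2.4369 = 0.9163
  upper = 2 × 1.6766 − 1.3835 = 1.9697

(0.9163, 1.9697)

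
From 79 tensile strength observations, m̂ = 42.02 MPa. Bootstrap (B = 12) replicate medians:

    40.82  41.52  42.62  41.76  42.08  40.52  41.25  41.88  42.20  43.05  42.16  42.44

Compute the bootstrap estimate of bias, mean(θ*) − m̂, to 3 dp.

mean(θ*) = (40.82 + 41.52 + 42.62 + 41.76 + 42.08 + 40.52 + 41.25 + 41.88 + 42.20 + 43.05 + 42.16 + 42.44) / 12 = 41.8583
bias = 41.8583 − 42.02

bias = −0.162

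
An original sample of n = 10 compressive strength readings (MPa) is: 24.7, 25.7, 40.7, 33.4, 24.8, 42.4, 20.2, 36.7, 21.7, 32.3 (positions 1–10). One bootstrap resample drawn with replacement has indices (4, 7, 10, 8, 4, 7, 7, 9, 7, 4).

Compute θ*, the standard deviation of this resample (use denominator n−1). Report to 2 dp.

Resample values: 33.4, 20.2, 32.3, 36.7, 33.4, 20.2, 20.2, 21.7, 20.2, 33.4.
Mean = 27.1700; sum of squared deviations = 457.8210
s² = 457.8210 / 9 = 50.8690
s = √50.8690 = 7.13

θ* = 7.13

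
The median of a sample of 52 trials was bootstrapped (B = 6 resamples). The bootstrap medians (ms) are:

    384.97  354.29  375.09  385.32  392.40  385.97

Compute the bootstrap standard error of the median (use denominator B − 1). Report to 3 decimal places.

SE* = 13.615

Bootstrap SE is the standard deviation of the 6 replicate medians.
Mean of replicates: (384.97 + 354.29 + 375.09 + 385.32 + 392.40 + 385.97) / 6 = 2278.0400 / 6 = 379.6733
Sum of squared deviations: (+5.2967)² + (−25.3833)² + (−4.5833)² + (+5.6467)² + (+12.7267)² + (+6.2967)² = 926.8761
Variance = 926.8761 / 5 = 185.3752
SE* = √185.3752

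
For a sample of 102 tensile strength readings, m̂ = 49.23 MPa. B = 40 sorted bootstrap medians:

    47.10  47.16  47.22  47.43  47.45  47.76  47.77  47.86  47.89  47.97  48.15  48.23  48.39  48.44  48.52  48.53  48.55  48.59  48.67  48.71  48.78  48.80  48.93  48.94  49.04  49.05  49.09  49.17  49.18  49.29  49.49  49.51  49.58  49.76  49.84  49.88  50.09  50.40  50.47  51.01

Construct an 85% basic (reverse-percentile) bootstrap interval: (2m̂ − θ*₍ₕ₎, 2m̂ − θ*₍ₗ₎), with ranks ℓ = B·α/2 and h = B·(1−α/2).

(48.37, 51.24)

Percentile endpoints at ranks 3 and 37: θ*₍3₎ = 47.22, θ*₍37₎ = 50.09.
Basic interval reflects these around m̂:
  lower = 2 × 49.23 − 50.09 = 48.37
  upper = 2 × 49.23 − 47.22 = 51.24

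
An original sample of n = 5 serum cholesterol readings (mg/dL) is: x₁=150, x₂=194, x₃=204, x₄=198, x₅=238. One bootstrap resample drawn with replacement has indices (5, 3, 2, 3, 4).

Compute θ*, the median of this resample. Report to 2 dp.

θ* = 204.00

Resample values: 238, 204, 194, 204, 198.
Sorted: 194, 198, 204, 204, 238
Median = middle value = 204.00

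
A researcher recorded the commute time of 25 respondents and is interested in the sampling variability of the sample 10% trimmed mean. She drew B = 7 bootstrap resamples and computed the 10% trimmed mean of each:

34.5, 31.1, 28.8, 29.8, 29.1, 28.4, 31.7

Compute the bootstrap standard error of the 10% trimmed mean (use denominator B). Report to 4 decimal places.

SE* = 1.9838

Bootstrap SE is the standard deviation of the 7 replicate 10% trimmed means.
Mean of replicates: (34.5 + 31.1 + 28.8 + 29.8 + 29.1 + 28.4 + 31.7) / 7 = 213.40000 / 7 = 30.48571
Sum of squared deviations: (+4.01429)² + (+0.61429)² + (−1.68571)² + (−0.68571)² + (−1.38571)² + (−2.08571)² + (+1.21429)² = 27.54857
Variance = 27.54857 / 7 = 3.93551
SE* = √3.93551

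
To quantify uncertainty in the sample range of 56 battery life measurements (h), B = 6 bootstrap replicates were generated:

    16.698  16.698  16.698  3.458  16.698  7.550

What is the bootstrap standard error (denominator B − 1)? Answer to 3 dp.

Bootstrap SE is the standard deviation of the 6 replicate ranges.
Mean of replicates: (16.698 + 16.698 + 16.698 + 3.458 + 16.698 + 7.550) / 6 = 77.8000 / 6 = 12.9667
Sum of squared deviations: (+3.7313)² + (+3.7313)² + (+3.7313)² + (−9.5087)² + (+3.7313)² + (−5.4167)² = 175.4464
Variance = 175.4464 / 5 = 35.0893
SE* = √35.0893

SE* = 5.924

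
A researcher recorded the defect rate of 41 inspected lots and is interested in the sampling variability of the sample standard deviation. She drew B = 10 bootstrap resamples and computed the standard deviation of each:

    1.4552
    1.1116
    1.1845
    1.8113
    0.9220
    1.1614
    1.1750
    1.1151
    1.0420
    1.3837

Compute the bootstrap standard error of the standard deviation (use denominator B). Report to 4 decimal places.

SE* = 0.2406

Bootstrap SE is the standard deviation of the 10 replicate standard deviations.
Mean of replicates: (1.4552 + 1.1116 + 1.1845 + 1.8113 + 0.9220 + 1.1614 + 1.1750 + 1.1151 + 1.0420 + 1.3837) / 10 = 12.36180 / 10 = 1.23618
Sum of squared deviations: (+0.21902)² + (−0.12458)² + (−0.05168)² + (+0.57512)² + (−0.31418)² + (−0.07478)² + (−0.06118)² + (−0.12108)² + (−0.19418)² + (+0.14752)² = 0.57910
Variance = 0.57910 / 10 = 0.05791
SE* = √0.05791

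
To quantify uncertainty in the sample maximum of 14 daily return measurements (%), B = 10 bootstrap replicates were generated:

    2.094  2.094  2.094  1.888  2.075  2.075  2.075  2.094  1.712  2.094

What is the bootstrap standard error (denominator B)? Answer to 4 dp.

SE* = 0.1216

Bootstrap SE is the standard deviation of the 10 replicate maximums.
Mean of replicates: (2.094 + 2.094 + 2.094 + 1.888 + 2.075 + 2.075 + 2.075 + 2.094 + 1.712 + 2.094) / 10 = 20.29500 / 10 = 2.02950
Sum of squared deviations: (+0.06450)² + (+0.06450)² + (+0.06450)² + (−0.14150)² + (+0.04550)² + (+0.04550)² + (+0.04550)² + (+0.06450)² + (−0.31750)² + (+0.06450)² = 0.14784
Variance = 0.14784 / 10 = 0.01478
SE* = √0.01478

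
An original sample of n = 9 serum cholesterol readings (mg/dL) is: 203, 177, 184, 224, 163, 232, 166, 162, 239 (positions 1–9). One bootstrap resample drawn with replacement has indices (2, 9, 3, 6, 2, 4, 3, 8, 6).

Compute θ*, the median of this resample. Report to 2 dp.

Resample values: 177, 239, 184, 232, 177, 224, 184, 162, 232.
Sorted: 162, 177, 177, 184, 184, 224, 232, 232, 239
Median = middle value = 184.00

θ* = 184.00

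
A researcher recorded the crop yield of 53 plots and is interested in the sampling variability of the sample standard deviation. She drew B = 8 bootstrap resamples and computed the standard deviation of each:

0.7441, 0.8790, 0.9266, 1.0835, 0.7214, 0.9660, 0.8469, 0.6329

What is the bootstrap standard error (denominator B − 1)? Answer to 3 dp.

Bootstrap SE is the standard deviation of the 8 replicate standard deviations.
Mean of replicates: (0.7441 + 0.8790 + 0.9266 + 1.0835 + 0.7214 + 0.9660 + 0.8469 + 0.6329) / 8 = 6.80040 / 8 = 0.85005
Sum of squared deviations: (−0.10595)² + (+0.02895)² + (+0.07655)² + (+0.23345)² + (−0.12865)² + (+0.11595)² + (−0.00315)² + (−0.21715)² = 0.14958
Variance = 0.14958 / 7 = 0.02137
SE* = √0.02137

SE* = 0.146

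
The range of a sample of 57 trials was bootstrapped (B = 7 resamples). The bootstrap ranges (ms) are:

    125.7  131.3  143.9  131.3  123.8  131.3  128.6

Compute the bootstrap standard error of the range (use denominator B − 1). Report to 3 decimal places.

SE* = 6.483

Bootstrap SE is the standard deviation of the 7 replicate ranges.
Mean of replicates: (125.7 + 131.3 + 143.9 + 131.3 + 123.8 + 131.3 + 128.6) / 7 = 915.9000 / 7 = 130.8429
Sum of squared deviations: (−5.1429)² + (+0.4571)² + (+13.0571)² + (+0.4571)² + (−7.0429)² + (+0.4571)² + (−2.2429)² = 252.1971
Variance = 252.1971 / 6 = 42.0329
SE* = √42.0329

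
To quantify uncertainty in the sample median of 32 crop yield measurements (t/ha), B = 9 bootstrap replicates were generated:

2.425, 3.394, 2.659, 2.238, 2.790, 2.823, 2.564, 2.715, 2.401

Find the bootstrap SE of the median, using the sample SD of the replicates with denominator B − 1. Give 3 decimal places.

Bootstrap SE is the standard deviation of the 9 replicate medians.
Mean of replicates: (2.425 + 3.394 + 2.659 + 2.238 + 2.790 + 2.823 + 2.564 + 2.715 + 2.401) / 9 = 24.0090 / 9 = 2.6677
Sum of squared deviations: (−0.2427)² + (+0.7263)² + (−0.0087)² + (−0.4297)² + (+0.1223)² + (+0.1553)² + (−0.1037)² + (+0.0473)² + (−0.2667)² = 0.8943
Variance = 0.8943 / 8 = 0.1118
SE* = √0.1118

SE* = 0.334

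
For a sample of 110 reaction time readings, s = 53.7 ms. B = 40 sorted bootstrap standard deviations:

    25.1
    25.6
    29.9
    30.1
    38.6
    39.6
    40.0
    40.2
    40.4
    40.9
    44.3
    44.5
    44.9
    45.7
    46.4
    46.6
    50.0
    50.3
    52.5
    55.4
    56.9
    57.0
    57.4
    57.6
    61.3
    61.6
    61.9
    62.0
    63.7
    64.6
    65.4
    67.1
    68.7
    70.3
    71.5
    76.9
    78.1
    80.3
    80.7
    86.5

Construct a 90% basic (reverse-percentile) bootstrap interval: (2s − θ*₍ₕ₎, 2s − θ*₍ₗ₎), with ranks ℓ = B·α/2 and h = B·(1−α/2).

Percentile endpoints at ranks 2 and 38: θ*₍2₎ = 25.6, θ*₍38₎ = 80.3.
Basic interval reflects these around s:
  lower = 2 × 53.7 − 80.3 = 27.1
  upper = 2 × 53.7 − 25.6 = 81.8

(27.1, 81.8)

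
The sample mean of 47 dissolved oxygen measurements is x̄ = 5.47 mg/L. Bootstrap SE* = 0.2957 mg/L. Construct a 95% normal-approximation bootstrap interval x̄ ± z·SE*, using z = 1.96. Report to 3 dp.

(4.890, 6.050)

Margin = 1.96 × 0.2957 = 0.5796
Interval: 5.47 ± 0.5796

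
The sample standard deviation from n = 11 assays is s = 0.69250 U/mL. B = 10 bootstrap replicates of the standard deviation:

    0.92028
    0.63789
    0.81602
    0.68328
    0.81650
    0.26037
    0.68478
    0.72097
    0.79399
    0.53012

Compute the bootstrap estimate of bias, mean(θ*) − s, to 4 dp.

bias = −0.0061

mean(θ*) = (0.92028 + 0.63789 + 0.81602 + 0.68328 + 0.81650 + 0.26037 + 0.68478 + 0.72097 + 0.79399 + 0.53012) / 10 = 0.68642
bias = 0.68642 − 0.69250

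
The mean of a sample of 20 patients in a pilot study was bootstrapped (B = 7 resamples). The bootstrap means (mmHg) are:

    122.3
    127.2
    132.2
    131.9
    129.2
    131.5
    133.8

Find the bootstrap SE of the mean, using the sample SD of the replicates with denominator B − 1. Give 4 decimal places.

SE* = 3.9242

Bootstrap SE is the standard deviation of the 7 replicate means.
Mean of replicates: (122.3 + 127.2 + 132.2 + 131.9 + 129.2 + 131.5 + 133.8) / 7 = 908.10000 / 7 = 129.72857
Sum of squared deviations: (−7.42857)² + (−2.52857)² + (+2.47143)² + (+2.17143)² + (−0.52857)² + (+1.77143)² + (+4.07143)² = 92.39429
Variance = 92.39429 / 6 = 15.39905
SE* = √15.39905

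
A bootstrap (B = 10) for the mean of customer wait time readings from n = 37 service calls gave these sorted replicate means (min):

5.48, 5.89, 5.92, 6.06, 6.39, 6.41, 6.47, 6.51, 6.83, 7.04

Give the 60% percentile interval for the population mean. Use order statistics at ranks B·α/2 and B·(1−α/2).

(5.89, 6.51)

α = 0.40; lower rank = 10 × 0.200 = 2; upper rank = 10 × 0.800 = 8.
The 2nd smallest replicate is 5.89; the 8th is 6.51.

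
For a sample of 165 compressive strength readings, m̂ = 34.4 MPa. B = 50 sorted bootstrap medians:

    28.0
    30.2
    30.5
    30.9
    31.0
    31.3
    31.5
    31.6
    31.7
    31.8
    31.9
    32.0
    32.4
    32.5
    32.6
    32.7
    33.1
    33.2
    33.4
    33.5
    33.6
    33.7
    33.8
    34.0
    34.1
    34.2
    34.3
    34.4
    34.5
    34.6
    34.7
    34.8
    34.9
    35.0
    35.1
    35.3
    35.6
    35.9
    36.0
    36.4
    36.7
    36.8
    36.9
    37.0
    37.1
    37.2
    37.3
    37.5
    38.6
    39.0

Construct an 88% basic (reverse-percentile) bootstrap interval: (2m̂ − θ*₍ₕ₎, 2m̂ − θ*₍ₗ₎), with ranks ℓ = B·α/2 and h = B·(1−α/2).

Percentile endpoints at ranks 3 and 47: θ*₍3₎ = 30.5, θ*₍47₎ = 37.3.
Basic interval reflects these around m̂:
  lower = 2 × 34.4 − 37.3 = 31.5
  upper = 2 × 34.4 − 30.5 = 38.3

(31.5, 38.3)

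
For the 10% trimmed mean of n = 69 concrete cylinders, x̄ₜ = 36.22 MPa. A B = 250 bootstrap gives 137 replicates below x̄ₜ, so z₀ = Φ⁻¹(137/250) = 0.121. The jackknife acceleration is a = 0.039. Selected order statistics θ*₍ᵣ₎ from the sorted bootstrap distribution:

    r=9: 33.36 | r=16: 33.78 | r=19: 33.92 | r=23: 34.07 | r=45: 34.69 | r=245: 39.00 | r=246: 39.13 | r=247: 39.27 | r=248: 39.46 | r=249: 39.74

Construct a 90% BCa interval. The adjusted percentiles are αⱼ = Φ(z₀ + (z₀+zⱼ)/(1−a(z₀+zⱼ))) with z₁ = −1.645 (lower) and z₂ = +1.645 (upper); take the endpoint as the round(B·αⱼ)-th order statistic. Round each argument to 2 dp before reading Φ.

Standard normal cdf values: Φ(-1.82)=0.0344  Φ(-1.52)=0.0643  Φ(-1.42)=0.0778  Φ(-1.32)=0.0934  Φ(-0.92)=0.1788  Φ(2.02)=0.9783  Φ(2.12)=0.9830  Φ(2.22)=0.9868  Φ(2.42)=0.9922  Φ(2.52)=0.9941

(34.07, 39.00)

Lower: z₀ + z₁ = 0.121 + (-1.645) = -1.524; 1 − a(z₀+z₁) = 1 − (0.039)(-1.524) = 1.0594; argument = 0.121 + (-1.524)/1.0594 = -1.3175 → -1.32.
α₁ = Φ(-1.32) = 0.0934; rank = round(250 × 0.0934) = 23; θ*₍23₎ = 34.07.
Upper: z₀ + z₂ = 1.766; 1 − a(z₀+z₂) = 0.9311; argument = 2.0176 → 2.02; α₂ = 0.9783; rank = 245; θ*₍245₎ = 39.00.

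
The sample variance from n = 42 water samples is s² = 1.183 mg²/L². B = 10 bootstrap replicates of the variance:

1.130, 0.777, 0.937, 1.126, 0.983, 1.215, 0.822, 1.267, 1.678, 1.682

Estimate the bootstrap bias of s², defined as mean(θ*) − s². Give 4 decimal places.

bias = −0.0213

mean(θ*) = (1.130 + 0.777 + 0.937 + 1.126 + 0.983 + 1.215 + 0.822 + 1.267 + 1.678 + 1.682) / 10 = 1.16170
bias = 1.16170 − 1.183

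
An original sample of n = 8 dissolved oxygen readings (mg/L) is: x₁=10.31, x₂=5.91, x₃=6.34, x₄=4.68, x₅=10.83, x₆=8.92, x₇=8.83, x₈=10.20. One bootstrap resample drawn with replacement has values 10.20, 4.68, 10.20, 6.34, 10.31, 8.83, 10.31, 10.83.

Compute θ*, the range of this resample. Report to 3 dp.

Range = 10.83 − 4.68 = 6.150

θ* = 6.150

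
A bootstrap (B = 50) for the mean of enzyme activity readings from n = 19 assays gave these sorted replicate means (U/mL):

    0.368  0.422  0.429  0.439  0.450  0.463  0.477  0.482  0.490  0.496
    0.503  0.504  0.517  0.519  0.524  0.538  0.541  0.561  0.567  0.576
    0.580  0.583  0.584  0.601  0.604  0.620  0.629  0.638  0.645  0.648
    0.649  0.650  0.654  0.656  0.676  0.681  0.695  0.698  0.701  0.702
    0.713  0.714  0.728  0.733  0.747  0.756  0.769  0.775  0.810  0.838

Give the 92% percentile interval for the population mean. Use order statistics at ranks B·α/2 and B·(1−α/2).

α = 0.08; lower rank = 50 × 0.040 = 2; upper rank = 50 × 0.960 = 48.
The 2nd smallest replicate is 0.422; the 48th is 0.775.

(0.422, 0.775)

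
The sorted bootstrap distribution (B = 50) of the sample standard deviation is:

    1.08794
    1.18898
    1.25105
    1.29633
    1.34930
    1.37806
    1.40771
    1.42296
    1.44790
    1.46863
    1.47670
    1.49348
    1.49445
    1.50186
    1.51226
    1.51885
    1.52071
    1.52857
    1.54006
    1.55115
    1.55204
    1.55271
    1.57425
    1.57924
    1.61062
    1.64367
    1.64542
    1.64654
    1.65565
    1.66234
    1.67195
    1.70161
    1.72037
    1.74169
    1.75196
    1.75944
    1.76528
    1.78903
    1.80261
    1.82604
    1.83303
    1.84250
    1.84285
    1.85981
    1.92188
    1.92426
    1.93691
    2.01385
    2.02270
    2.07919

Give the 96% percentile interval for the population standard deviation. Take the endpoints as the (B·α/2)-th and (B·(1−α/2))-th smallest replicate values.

α = 0.04; lower rank = 50 × 0.020 = 1; upper rank = 50 × 0.980 = 49.
The 1st smallest replicate is 1.08794; the 49th is 2.02270.

(1.08794, 2.02270)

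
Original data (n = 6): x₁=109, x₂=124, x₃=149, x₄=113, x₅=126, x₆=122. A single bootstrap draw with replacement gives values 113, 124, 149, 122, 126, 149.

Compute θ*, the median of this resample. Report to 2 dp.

Sorted: 113, 122, 124, 126, 149, 149
Median = average of the two middle values = 125.00

θ* = 125.00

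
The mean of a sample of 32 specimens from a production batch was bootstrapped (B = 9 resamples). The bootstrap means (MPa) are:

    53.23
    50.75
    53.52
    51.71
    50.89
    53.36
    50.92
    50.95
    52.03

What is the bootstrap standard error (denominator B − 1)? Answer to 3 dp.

SE* = 1.161

Bootstrap SE is the standard deviation of the 9 replicate means.
Mean of replicates: (53.23 + 50.75 + 53.52 + 51.71 + 50.89 + 53.36 + 50.92 + 50.95 + 52.03) / 9 = 467.3600 / 9 = 51.9289
Sum of squared deviations: (+1.3011)² + (−1.1789)² + (+1.5911)² + (−0.2189)² + (−1.0389)² + (+1.4311)² + (−1.0089)² + (−0.9789)² + (+0.1011)² = 10.7759
Variance = 10.7759 / 8 = 1.3470
SE* = √1.3470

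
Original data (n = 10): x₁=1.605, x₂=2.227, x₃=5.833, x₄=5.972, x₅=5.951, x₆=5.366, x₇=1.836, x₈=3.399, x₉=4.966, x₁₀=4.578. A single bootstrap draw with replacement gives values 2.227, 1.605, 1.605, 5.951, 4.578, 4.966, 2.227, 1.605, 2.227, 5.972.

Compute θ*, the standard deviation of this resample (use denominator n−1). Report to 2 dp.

Mean = 3.2963; sum of squared deviations = 30.6492
s² = 30.6492 / 9 = 3.4055
s = √3.4055 = 1.85

θ* = 1.85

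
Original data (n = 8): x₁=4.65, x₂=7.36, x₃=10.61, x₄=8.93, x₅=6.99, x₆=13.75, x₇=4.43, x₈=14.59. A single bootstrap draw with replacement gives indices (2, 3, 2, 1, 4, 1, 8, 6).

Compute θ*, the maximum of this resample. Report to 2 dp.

θ* = 14.59

Resample values: 7.36, 10.61, 7.36, 4.65, 8.93, 4.65, 14.59, 13.75.
Maximum = 14.59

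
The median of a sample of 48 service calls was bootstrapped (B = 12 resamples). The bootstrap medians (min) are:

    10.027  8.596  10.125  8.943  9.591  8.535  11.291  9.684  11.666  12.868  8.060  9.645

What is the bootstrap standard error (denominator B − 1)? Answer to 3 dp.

Bootstrap SE is the standard deviation of the 12 replicate medians.
Mean of replicates: (10.027 + 8.596 + 10.125 + 8.943 + 9.591 + 8.535 + 11.291 + 9.684 + 11.666 + 12.868 + 8.060 + 9.645) / 12 = 119.0310 / 12 = 9.9192
Sum of squared deviations: (+0.1077)² + (−1.3232)² + (+0.2058)² + (−0.9763)² + (−0.3283)² + (−1.3842)² + (+1.3718)² + (−0.2353)² + (+1.7468)² + (+2.9488)² + (−1.8592)² + (−0.2743)² = 21.9972
Variance = 21.9972 / 11 = 1.9997
SE* = √1.9997

SE* = 1.414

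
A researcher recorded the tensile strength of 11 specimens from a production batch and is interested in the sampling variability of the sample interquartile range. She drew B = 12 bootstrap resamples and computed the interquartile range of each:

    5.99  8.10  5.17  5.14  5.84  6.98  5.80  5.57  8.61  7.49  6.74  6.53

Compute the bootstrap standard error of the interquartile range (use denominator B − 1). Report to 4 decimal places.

Bootstrap SE is the standard deviation of the 12 replicate interquartile ranges.
Mean of replicates: (5.99 + 8.10 + 5.17 + 5.14 + 5.84 + 6.98 + 5.80 + 5.57 + 8.61 + 7.49 + 6.74 + 6.53) / 12 = 77.96000 / 12 = 6.49667
Sum of squared deviations: (−0.50667)² + (+1.60333)² + (−1.32667)² + (−1.35667)² + (−0.65667)² + (+0.48333)² + (−0.69667)² + (−0.92667)² + (+2.11333)² + (+0.99333)² + (+0.24333)² + (+0.03333)² = 13.95007
Variance = 13.95007 / 11 = 1.26819
SE* = √1.26819

SE* = 1.1261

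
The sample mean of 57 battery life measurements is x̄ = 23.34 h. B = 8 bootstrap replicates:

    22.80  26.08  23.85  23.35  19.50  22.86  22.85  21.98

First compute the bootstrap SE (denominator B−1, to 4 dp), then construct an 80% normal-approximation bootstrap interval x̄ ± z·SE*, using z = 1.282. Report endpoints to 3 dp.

Mean of replicates = 22.9088; sum of squared deviations = 23.6373; SE* = √(23.6373/7) = 1.8376
Margin = 1.282 × 1.8376 = 2.3558
Interval: 23.34 ± 2.3558

(20.984, 25.696)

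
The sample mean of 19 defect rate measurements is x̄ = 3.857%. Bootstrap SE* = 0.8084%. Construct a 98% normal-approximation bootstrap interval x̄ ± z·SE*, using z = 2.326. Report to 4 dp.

Margin = 2.326 × 0.8084 = 1.88034
Interval: 3.857 ± 1.88034

(1.9767, 5.7373)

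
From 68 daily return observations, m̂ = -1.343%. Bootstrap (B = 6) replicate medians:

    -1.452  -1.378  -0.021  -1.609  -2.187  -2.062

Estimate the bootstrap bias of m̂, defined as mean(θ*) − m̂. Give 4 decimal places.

bias = −0.1085

mean(θ*) = ((-1.452) + (-1.378) + (-0.021) + (-1.609) + (-2.187) + (-2.062)) / 6 = -1.45150
bias = -1.45150 − -1.343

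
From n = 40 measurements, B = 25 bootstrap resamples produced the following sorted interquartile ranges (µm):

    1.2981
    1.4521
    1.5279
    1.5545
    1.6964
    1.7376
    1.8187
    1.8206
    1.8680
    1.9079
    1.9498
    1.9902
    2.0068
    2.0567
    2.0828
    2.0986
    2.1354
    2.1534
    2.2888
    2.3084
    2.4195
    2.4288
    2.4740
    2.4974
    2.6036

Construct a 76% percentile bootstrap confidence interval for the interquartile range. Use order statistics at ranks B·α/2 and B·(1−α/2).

α = 0.24; lower rank = 25 × 0.120 = 3; upper rank = 25 × 0.880 = 22.
The 3rd smallest replicate is 1.5279; the 22nd is 2.4288.

(1.5279, 2.4288)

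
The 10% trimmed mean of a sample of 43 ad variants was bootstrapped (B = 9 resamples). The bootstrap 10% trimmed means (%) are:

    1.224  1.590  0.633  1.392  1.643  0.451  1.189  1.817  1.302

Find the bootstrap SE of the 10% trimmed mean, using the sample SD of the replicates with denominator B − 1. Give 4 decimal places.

SE* = 0.4525

Bootstrap SE is the standard deviation of the 9 replicate 10% trimmed means.
Mean of replicates: (1.224 + 1.590 + 0.633 + 1.392 + 1.643 + 0.451 + 1.189 + 1.817 + 1.302) / 9 = 11.24100 / 9 = 1.24900
Sum of squared deviations: (−0.02500)² + (+0.34100)² + (−0.61600)² + (+0.14300)² + (+0.39400)² + (−0.79800)² + (−0.06000)² + (+0.56800)² + (+0.05300)² = 1.63788
Variance = 1.63788 / 8 = 0.20474
SE* = √0.20474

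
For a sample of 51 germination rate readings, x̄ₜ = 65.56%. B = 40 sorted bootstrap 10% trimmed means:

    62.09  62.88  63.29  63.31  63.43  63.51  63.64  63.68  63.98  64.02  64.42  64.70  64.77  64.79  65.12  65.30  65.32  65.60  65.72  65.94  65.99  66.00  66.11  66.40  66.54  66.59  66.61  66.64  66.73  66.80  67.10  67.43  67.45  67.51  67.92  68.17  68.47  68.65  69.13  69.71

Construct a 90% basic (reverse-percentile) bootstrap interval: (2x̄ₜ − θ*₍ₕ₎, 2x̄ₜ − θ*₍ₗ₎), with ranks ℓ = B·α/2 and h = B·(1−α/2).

(62.47, 68.24)

Percentile endpoints at ranks 2 and 38: θ*₍2₎ = 62.88, θ*₍38₎ = 68.65.
Basic interval reflects these around x̄ₜ:
  lower = 2 × 65.56 − 68.65 = 62.47
  upper = 2 × 65.56 − 62.88 = 68.24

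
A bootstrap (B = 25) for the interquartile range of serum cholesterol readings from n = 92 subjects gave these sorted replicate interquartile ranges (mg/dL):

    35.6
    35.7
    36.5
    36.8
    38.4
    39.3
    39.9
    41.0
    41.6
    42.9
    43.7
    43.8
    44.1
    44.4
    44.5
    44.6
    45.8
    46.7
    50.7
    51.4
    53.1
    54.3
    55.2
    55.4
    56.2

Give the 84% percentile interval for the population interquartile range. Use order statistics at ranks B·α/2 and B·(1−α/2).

α = 0.16; lower rank = 25 × 0.080 = 2; upper rank = 25 × 0.920 = 23.
The 2nd smallest replicate is 35.7; the 23rd is 55.2.

(35.7, 55.2)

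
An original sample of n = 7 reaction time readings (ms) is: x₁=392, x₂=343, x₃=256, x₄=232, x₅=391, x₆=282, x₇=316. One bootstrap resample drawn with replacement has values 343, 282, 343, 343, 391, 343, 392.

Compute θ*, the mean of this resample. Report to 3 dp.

Mean = (343 + 282 + 343 + 343 + 391 + 343 + 392) / 7 = 2437.0 / 7 = 348.143

θ* = 348.143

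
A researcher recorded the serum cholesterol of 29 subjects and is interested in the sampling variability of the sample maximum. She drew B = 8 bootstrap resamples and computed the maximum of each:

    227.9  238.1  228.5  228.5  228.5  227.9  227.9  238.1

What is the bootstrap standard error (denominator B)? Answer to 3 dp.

SE* = 4.295

Bootstrap SE is the standard deviation of the 8 replicate maximums.
Mean of replicates: (227.9 + 238.1 + 228.5 + 228.5 + 228.5 + 227.9 + 227.9 + 238.1) / 8 = 1845.4000 / 8 = 230.6750
Sum of squared deviations: (−2.7750)² + (+7.4250)² + (−2.1750)² + (−2.1750)² + (−2.1750)² + (−2.7750)² + (−2.7750)² + (+7.4250)² = 147.5550
Variance = 147.5550 / 8 = 18.4444
SE* = √18.4444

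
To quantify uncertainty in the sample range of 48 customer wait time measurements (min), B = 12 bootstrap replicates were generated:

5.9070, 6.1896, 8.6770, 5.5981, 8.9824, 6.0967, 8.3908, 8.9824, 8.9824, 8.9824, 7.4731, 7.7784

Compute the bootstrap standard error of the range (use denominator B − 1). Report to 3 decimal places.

SE* = 1.367

Bootstrap SE is the standard deviation of the 12 replicate ranges.
Mean of replicates: (5.9070 + 6.1896 + 8.6770 + 5.5981 + 8.9824 + 6.0967 + 8.3908 + 8.9824 + 8.9824 + 8.9824 + 7.4731 + 7.7784) / 12 = 92.04030 / 12 = 7.67002
Sum of squared deviations: (−1.76302)² + (−1.48042)² + (+1.00697)² + (−2.07193)² + (+1.31238)² + (−1.57332)² + (+0.72078)² + (+1.31238)² + (+1.31238)² + (+1.31238)² + (−0.19693)² + (+0.10838)² = 20.54149
Variance = 20.54149 / 11 = 1.86741
SE* = √1.86741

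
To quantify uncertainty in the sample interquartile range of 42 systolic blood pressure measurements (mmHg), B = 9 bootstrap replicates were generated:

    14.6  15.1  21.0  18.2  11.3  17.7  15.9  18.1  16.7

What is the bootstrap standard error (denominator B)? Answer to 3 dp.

Bootstrap SE is the standard deviation of the 9 replicate interquartile ranges.
Mean of replicates: (14.6 + 15.1 + 21.0 + 18.2 + 11.3 + 17.7 + 15.9 + 18.1 + 16.7) / 9 = 148.6000 / 9 = 16.5111
Sum of squared deviations: (−1.9111)² + (−1.4111)² + (+4.4889)² + (+1.6889)² + (−5.2111)² + (+1.1889)² + (−0.6111)² + (+1.5889)² + (+0.1889)² = 60.1489
Variance = 60.1489 / 9 = 6.6832
SE* = √6.6832

SE* = 2.585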